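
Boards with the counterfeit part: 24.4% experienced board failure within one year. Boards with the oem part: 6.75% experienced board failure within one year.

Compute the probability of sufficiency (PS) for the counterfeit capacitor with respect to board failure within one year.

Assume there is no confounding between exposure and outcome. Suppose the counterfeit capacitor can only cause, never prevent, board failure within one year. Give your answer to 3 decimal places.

PS ≈ 0.189

p₁ = 0.244, p₀ = 0.0675.
Under exogeneity and monotonicity, PS = (p₁ − p₀) / (1 − p₀).
PS = (0.244 − 0.0675) / (1 − 0.0675) = 0.1765 / 0.9325 ≈ 0.1893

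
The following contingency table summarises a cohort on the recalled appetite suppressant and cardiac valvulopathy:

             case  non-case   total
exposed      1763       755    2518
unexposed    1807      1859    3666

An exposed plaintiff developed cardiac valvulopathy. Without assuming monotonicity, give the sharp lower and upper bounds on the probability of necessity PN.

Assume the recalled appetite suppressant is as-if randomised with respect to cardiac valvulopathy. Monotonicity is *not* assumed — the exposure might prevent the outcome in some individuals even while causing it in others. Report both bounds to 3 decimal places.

0.296 ≤ PN ≤ 0.724

p₁ = P(outcome | exposed) = 1763/2518 = 0.70016
p₀ = P(outcome | unexposed) = 1807/3666 = 0.49291
Under exogeneity alone the bounds on PN are max{0,(p₁−p₀)/p₁} ≤ PN ≤ min{1,(1−p₀)/p₁}.
  lower = (p₁ − p₀)/p₁ = 0.20725 / 0.70016 ≈ 0.2960
  upper = min{1, (1 − p₀)/p₁} = 0.50709 / 0.70016 ≈ 0.7243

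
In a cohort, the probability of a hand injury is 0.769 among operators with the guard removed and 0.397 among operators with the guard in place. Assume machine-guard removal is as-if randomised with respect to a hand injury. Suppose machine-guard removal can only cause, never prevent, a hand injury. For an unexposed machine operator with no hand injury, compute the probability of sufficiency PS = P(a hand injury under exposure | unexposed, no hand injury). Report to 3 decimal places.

Let p₁ = 0.769, p₀ = 0.397.
Under exogeneity and monotonicity, PS = (p₁ − p₀) / (1 − p₀).
PS = (0.769 − 0.397) / (1 − 0.397) = 0.372 / 0.603 ≈ 0.6169

PS ≈ 0.617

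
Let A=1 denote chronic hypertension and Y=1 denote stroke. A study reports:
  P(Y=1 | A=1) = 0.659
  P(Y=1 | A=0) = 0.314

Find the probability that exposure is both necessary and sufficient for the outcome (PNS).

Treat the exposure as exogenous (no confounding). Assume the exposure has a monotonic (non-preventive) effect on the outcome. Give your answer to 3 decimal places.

PNS ≈ 0.345

Let p₁ = 0.659, p₀ = 0.314.
Under exogeneity and monotonicity, PNS = p₁ − p₀.
PNS = 0.659 − 0.314 = 0.345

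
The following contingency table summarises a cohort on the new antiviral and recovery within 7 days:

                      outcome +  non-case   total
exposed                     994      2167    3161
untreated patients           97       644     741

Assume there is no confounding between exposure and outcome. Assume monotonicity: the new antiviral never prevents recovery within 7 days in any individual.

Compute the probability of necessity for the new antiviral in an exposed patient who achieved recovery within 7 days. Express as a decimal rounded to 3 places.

p₁ = P(outcome | exposed) = 994/3161 = 0.31446
p₀ = P(outcome | unexposed) = 97/741 = 0.1309
Under exogeneity and monotonicity, PN = (p₁ − p₀)/p₁.
PN = (0.31446 − 0.1309) / 0.31446 ≈ 0.5837

PN ≈ 0.584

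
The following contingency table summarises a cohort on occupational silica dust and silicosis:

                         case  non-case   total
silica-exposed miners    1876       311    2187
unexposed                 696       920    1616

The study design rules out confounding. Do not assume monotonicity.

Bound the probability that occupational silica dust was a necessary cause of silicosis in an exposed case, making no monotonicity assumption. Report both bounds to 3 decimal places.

p₁ = P(outcome | exposed) = 1876/2187 = 0.8578
p₀ = P(outcome | unexposed) = 696/1616 = 0.43069
Under exogeneity alone the bounds on PN are max{0,(p₁−p₀)/p₁} ≤ PN ≤ min{1,(1−p₀)/p₁}.
  lower = (p₁ − p₀)/p₁ = 0.4271 / 0.8578 ≈ 0.4979
  upper = min{1, (1 − p₀)/p₁} = 0.56931 / 0.8578 ≈ 0.6637

0.498 ≤ PN ≤ 0.664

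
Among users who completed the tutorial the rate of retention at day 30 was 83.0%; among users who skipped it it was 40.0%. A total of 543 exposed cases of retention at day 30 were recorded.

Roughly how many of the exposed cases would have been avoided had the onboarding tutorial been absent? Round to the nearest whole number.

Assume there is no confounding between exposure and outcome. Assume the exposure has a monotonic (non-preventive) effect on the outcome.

p₁ = 0.83, p₀ = 0.4.
PN = (p₁ − p₀)/p₁ = (0.83 − 0.4) / 0.83 ≈ 0.51807.
Attributable cases ≈ PN × (exposed cases) = 0.51807 × 543 ≈ 281.31.

about 281 cases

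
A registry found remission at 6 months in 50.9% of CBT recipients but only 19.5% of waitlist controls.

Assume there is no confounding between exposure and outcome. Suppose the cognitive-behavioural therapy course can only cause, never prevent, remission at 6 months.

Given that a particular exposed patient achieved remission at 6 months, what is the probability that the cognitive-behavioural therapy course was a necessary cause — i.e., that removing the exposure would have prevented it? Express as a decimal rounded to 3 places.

PN ≈ 0.617

p₁ = 0.509, p₀ = 0.195.
Under exogeneity and monotonicity, PN = (p₁ − p₀) / p₁.
PN = (0.509 − 0.195) / 0.509 = 0.314 / 0.509 ≈ 0.6169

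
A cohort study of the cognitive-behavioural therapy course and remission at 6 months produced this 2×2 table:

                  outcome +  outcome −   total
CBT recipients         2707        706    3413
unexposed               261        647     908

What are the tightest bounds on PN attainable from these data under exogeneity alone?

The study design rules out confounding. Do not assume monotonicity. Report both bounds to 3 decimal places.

p₁ = P(outcome | exposed) = 2707/3413 = 0.79314
p₀ = P(outcome | unexposed) = 261/908 = 0.28744
Under exogeneity alone the bounds on PN are max{0,(p₁−p₀)/p₁} ≤ PN ≤ min{1,(1−p₀)/p₁}.
  lower = (p₁ − p₀)/p₁ = 0.5057 / 0.79314 ≈ 0.6376
  upper = min{1, (1 − p₀)/p₁} = 0.71256 / 0.79314 ≈ 0.8984

0.638 ≤ PN ≤ 0.898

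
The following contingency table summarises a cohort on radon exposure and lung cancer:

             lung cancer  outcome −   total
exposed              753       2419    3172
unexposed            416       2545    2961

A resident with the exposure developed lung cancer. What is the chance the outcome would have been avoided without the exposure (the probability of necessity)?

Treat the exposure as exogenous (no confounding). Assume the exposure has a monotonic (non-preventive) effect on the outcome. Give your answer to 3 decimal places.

PN ≈ 0.408

p₁ = P(outcome | exposed) = 753/3172 = 0.23739
p₀ = P(outcome | unexposed) = 416/2961 = 0.14049
Under exogeneity and monotonicity, PN = (p₁ − p₀)/p₁.
PN = (0.23739 − 0.14049) / 0.23739 ≈ 0.4082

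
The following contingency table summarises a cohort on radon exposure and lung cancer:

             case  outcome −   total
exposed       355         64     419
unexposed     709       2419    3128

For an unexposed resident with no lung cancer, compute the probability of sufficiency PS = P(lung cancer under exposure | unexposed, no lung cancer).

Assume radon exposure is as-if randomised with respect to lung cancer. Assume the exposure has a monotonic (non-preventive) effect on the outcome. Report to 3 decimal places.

p₁ = P(outcome | exposed) = 355/419 = 0.84726
p₀ = P(outcome | unexposed) = 709/3128 = 0.22666
Under exogeneity and monotonicity, PS = (p₁ − p₀)/(1 − p₀).
PS = (0.84726 − 0.22666) / 0.77334 ≈ 0.8025

PS ≈ 0.802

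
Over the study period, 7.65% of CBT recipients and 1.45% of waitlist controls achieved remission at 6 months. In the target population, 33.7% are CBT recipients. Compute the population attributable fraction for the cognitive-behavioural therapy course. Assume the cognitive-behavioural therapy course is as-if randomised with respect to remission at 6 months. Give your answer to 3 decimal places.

p₁ = 0.0765, p₀ = 0.0145.
Overall risk P(Y=1) = π·p₁ + (1−π)·p₀ = 0.337×0.0765 + 0.663×0.0145 = 0.035394.
Under exogeneity, PAF = [P(Y=1) − p₀] / P(Y=1).
PAF = (0.035394 − 0.0145) / 0.035394 ≈ 0.5903

PAF ≈ 0.590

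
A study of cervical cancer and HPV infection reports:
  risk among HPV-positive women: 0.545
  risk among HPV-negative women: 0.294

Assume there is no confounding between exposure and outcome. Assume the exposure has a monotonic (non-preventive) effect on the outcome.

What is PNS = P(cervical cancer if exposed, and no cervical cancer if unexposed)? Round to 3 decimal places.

Let p₁ = 0.545, p₀ = 0.294.
Under exogeneity and monotonicity, PNS = p₁ − p₀.
PNS = 0.545 − 0.294 = 0.251

PNS ≈ 0.251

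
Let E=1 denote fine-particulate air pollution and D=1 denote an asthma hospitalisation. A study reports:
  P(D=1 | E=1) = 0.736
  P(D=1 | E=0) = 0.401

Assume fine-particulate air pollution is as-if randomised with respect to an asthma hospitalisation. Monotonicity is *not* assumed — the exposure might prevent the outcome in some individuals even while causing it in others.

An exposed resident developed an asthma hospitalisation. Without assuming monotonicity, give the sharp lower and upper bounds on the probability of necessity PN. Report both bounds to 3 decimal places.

Let p₁ = 0.736, p₀ = 0.401.
Under exogeneity alone the bounds on PN are max{0,(p₁−p₀)/p₁} ≤ PN ≤ min{1,(1−p₀)/p₁}.
  lower = (p₁ − p₀)/p₁ = 0.335 / 0.736 ≈ 0.4552
  upper = min{1, (1 − p₀)/p₁} = 0.599 / 0.736 ≈ 0.8139

0.455 ≤ PN ≤ 0.814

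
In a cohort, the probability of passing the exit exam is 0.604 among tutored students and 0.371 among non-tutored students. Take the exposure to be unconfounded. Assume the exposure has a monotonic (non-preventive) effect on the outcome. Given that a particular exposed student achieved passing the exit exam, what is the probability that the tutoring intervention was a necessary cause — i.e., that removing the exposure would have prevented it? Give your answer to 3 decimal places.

Let p₁ = 0.604, p₀ = 0.371.
Under exogeneity and monotonicity, PN = (p₁ − p₀) / p₁.
PN = (0.604 − 0.371) / 0.604 = 0.233 / 0.604 ≈ 0.3858

PN ≈ 0.386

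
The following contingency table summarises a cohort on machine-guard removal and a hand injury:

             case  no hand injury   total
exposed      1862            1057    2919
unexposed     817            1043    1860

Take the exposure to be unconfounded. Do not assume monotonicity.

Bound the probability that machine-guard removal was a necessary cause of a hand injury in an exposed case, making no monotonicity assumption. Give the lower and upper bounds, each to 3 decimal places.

p₁ = P(outcome | exposed) = 1862/2919 = 0.63789
p₀ = P(outcome | unexposed) = 817/1860 = 0.43925
Under exogeneity alone the bounds on PN are max{0,(p₁−p₀)/p₁} ≤ PN ≤ min{1,(1−p₀)/p₁}.
  lower = (p₁ − p₀)/p₁ = 0.19864 / 0.63789 ≈ 0.3114
  upper = min{1, (1 − p₀)/p₁} = 0.56075 / 0.63789 ≈ 0.8791

0.311 ≤ PN ≤ 0.879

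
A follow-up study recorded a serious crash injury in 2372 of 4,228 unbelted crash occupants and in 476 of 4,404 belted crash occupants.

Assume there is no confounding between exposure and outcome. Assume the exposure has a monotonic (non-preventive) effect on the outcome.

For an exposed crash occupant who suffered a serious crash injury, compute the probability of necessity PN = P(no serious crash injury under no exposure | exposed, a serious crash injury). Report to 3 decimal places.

PN ≈ 0.807

p₁ = P(outcome | exposed) = 2372/4228 = 0.56102
p₀ = P(outcome | unexposed) = 476/4404 = 0.10808
Under exogeneity and monotonicity, PN = (p₁ − p₀) / p₁.
PN = (0.56102 − 0.10808) / 0.56102 = 0.45294 / 0.56102 ≈ 0.8073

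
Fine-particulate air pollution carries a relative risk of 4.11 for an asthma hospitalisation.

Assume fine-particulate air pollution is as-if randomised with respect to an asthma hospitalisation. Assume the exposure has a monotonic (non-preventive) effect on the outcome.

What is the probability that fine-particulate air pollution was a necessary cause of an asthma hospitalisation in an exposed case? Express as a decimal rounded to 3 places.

PN ≈ 0.757

Under exogeneity and monotonicity, PN = (RR − 1) / RR = 1 − 1/RR.
PN = (4.11 − 1) / 4.11 = 3.11 / 4.11 ≈ 0.7567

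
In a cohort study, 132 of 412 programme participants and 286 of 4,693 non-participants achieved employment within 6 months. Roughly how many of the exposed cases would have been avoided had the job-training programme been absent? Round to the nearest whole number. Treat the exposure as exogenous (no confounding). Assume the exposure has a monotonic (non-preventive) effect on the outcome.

about 107 cases

p₁ = P(outcome | exposed) = 132/412 = 0.32039
p₀ = P(outcome | unexposed) = 286/4693 = 0.060942
PN = (p₁ − p₀)/p₁ = (0.32039 − 0.060942) / 0.32039 ≈ 0.80979.
Attributable cases ≈ PN × (exposed cases) = 0.80979 × 132 ≈ 106.89.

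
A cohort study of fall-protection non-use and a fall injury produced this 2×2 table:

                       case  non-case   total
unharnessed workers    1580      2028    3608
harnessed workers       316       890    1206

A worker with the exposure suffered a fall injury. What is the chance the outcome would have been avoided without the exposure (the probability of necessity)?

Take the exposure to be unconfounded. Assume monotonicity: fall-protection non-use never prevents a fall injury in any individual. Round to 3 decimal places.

PN ≈ 0.402

p₁ = P(outcome | exposed) = 1580/3608 = 0.43792
p₀ = P(outcome | unexposed) = 316/1206 = 0.26202
Under exogeneity and monotonicity, PN = (p₁ − p₀) / p₁.
PN = (0.43792 − 0.26202) / 0.43792 = 0.17589 / 0.43792 ≈ 0.4017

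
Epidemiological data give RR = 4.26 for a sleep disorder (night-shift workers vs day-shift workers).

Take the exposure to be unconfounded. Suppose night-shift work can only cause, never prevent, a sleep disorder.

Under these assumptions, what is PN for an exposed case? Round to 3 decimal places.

PN ≈ 0.765

Under exogeneity and monotonicity, PN = (RR − 1) / RR = 1 − 1/RR.
PN = (4.26 − 1) / 4.26 = 3.26 / 4.26 ≈ 0.7653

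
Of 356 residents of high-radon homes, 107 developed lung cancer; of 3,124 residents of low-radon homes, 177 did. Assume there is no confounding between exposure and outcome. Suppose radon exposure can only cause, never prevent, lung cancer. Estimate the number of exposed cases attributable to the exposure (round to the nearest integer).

p₁ = P(outcome | exposed) = 107/356 = 0.30056
p₀ = P(outcome | unexposed) = 177/3124 = 0.056658
PN = (p₁ − p₀)/p₁ = (0.30056 − 0.056658) / 0.30056 ≈ 0.81149.
Attributable cases ≈ PN × (exposed cases) = 0.81149 × 107 ≈ 86.83.

about 87 cases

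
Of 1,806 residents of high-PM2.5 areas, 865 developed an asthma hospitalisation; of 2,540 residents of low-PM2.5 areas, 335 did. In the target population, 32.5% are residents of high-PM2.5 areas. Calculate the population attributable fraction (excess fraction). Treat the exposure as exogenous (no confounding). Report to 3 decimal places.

p₁ = P(outcome | exposed) = 865/1806 = 0.47896
p₀ = P(outcome | unexposed) = 335/2540 = 0.13189
Overall risk P(Y=1) = π·p₁ + (1−π)·p₀ = 0.325×0.47896 + 0.675×0.13189 = 0.24469.
Under exogeneity, PAF = [P(Y=1) − p₀] / P(Y=1).
PAF = (0.24469 − 0.13189) / 0.24469 ≈ 0.4610

PAF ≈ 0.461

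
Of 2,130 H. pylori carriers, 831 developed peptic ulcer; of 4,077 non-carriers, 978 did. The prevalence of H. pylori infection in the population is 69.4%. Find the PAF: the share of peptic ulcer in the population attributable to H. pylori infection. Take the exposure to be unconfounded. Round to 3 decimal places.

PAF ≈ 0.303

p₁ = P(outcome | exposed) = 831/2130 = 0.39014
p₀ = P(outcome | unexposed) = 978/4077 = 0.23988
Overall risk P(Y=1) = π·p₁ + (1−π)·p₀ = 0.694×0.39014 + 0.306×0.23988 = 0.34416.
Under exogeneity, PAF = [P(Y=1) − p₀] / P(Y=1).
PAF = (0.34416 − 0.23988) / 0.34416 ≈ 0.3030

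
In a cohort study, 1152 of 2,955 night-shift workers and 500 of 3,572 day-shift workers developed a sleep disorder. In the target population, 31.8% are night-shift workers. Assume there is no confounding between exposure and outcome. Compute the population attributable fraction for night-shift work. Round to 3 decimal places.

p₁ = P(outcome | exposed) = 1152/2955 = 0.38985
p₀ = P(outcome | unexposed) = 500/3572 = 0.13998
Overall risk P(Y=1) = π·p₁ + (1−π)·p₀ = 0.318×0.38985 + 0.682×0.13998 = 0.21944.
Under exogeneity, PAF = [P(Y=1) − p₀] / P(Y=1).
PAF = (0.21944 − 0.13998) / 0.21944 ≈ 0.3621

PAF ≈ 0.362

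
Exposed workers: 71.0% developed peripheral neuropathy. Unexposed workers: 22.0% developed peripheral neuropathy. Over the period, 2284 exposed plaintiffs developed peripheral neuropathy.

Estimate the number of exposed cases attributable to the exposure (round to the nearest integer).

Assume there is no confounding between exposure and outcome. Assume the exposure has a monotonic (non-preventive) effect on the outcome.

about 1576 cases

p₁ = 0.71, p₀ = 0.22.
PN = (p₁ − p₀)/p₁ = (0.71 − 0.22) / 0.71 ≈ 0.69014.
Attributable cases ≈ PN × (exposed cases) = 0.69014 × 2284 ≈ 1576.28.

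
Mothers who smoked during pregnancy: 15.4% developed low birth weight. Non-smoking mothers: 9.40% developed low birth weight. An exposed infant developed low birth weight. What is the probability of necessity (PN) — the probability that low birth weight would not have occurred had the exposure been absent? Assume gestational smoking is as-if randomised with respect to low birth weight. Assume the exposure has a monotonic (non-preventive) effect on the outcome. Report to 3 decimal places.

p₁ = 0.154, p₀ = 0.094.
Under exogeneity and monotonicity, PN = (p₁ − p₀) / p₁.
PN = (0.154 − 0.094) / 0.154 = 0.06 / 0.154 ≈ 0.3896

PN ≈ 0.390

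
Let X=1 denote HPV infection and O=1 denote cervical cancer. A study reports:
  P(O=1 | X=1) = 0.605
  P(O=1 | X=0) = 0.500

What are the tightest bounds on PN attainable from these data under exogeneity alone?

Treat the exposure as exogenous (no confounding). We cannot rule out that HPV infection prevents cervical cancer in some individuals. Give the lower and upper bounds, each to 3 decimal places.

0.174 ≤ PN ≤ 0.826

Let p₁ = 0.605, p₀ = 0.5.
Under exogeneity alone the bounds on PN are max{0,(p₁−p₀)/p₁} ≤ PN ≤ min{1,(1−p₀)/p₁}.
  lower = (p₁ − p₀)/p₁ = 0.105 / 0.605 ≈ 0.1736
  upper = min{1, (1 − p₀)/p₁} = 0.5 / 0.605 ≈ 0.8264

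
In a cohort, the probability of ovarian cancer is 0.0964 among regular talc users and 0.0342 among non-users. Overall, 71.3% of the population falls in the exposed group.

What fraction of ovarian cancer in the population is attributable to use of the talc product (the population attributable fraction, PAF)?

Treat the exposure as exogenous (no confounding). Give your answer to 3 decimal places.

PAF ≈ 0.565

Let p₁ = 0.0964, p₀ = 0.0342.
Overall risk P(Y=1) = π·p₁ + (1−π)·p₀ = 0.713×0.0964 + 0.287×0.0342 = 0.078549.
Under exogeneity, PAF = [P(Y=1) − p₀] / P(Y=1).
PAF = (0.078549 − 0.0342) / 0.078549 ≈ 0.5646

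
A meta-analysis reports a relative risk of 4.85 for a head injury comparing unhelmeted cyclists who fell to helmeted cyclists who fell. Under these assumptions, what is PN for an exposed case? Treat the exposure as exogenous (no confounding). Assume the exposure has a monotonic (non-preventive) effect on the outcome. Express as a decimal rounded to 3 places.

Under exogeneity and monotonicity, PN = (RR − 1) / RR = 1 − 1/RR.
PN = (4.85 − 1) / 4.85 = 3.85 / 4.85 ≈ 0.7938

PN ≈ 0.794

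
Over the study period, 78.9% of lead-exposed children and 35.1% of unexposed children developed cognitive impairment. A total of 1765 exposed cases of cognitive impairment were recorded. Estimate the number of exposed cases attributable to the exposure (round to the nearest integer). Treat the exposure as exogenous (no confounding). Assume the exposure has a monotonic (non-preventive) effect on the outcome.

about 980 cases

p₁ = 0.789, p₀ = 0.351.
PN = (p₁ − p₀)/p₁ = (0.789 − 0.351) / 0.789 ≈ 0.55513.
Attributable cases ≈ PN × (exposed cases) = 0.55513 × 1765 ≈ 979.81.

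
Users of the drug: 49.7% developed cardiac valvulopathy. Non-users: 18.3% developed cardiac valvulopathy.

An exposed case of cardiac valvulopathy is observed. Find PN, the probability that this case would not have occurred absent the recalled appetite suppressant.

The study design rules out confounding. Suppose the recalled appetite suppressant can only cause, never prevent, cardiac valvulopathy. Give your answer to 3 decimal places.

PN ≈ 0.632

p₁ = 0.497, p₀ = 0.183.
Under exogeneity and monotonicity, PN = (p₁ − p₀) / p₁.
PN = (0.497 − 0.183) / 0.497 = 0.314 / 0.497 ≈ 0.6318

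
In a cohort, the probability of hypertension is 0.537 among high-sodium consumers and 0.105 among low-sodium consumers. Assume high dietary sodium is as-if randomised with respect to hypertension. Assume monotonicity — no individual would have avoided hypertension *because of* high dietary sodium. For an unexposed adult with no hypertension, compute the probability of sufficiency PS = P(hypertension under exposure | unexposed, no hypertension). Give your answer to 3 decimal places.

PS ≈ 0.483

Let p₁ = 0.537, p₀ = 0.105.
Under exogeneity and monotonicity, PS = (p₁ − p₀) / (1 − p₀).
PS = (0.537 − 0.105) / (1 − 0.105) = 0.432 / 0.895 ≈ 0.4827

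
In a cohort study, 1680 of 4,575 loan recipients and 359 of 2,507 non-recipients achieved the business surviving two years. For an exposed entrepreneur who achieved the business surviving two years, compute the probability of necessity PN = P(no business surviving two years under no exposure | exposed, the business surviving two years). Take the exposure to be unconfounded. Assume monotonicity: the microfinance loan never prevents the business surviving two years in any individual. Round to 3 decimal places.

p₁ = P(outcome | exposed) = 1680/4575 = 0.36721
p₀ = P(outcome | unexposed) = 359/2507 = 0.1432
Under exogeneity and monotonicity, PN = (p₁ − p₀) / p₁.
PN = (0.36721 − 0.1432) / 0.36721 = 0.22401 / 0.36721 ≈ 0.6100

PN ≈ 0.610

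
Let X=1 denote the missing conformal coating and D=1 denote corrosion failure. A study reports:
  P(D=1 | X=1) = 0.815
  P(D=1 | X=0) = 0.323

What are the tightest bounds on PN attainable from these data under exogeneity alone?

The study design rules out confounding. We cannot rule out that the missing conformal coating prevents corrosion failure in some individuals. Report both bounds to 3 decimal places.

0.604 ≤ PN ≤ 0.831

Let p₁ = 0.815, p₀ = 0.323.
Under exogeneity alone the bounds on PN are max{0,(p₁−p₀)/p₁} ≤ PN ≤ min{1,(1−p₀)/p₁}.
  lower = (p₁ − p₀)/p₁ = 0.492 / 0.815 ≈ 0.6037
  upper = min{1, (1 − p₀)/p₁} = 0.677 / 0.815 ≈ 0.8307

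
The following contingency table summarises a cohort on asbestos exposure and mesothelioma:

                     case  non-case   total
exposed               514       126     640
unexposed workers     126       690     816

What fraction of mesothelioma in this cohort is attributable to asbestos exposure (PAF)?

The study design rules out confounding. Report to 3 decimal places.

PAF ≈ 0.649

p₁ = P(outcome | exposed) = 514/640 = 0.80312
p₀ = P(outcome | unexposed) = 126/816 = 0.15441
Exposure prevalence π = 640/1456 = 0.43956; overall risk P(Y=1) = 0.43956.
Under exogeneity, PAF = [P(Y=1) − p₀]/P(Y=1).
PAF = (0.43956 − 0.15441) / 0.43956 ≈ 0.6487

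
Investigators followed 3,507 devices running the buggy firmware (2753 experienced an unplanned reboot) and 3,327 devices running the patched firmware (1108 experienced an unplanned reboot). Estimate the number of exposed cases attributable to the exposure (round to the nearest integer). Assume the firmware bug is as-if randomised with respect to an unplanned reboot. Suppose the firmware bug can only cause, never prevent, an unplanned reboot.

p₁ = P(outcome | exposed) = 2753/3507 = 0.785
p₀ = P(outcome | unexposed) = 1108/3327 = 0.33303
PN = (p₁ − p₀)/p₁ = (0.785 − 0.33303) / 0.785 ≈ 0.57576.
Attributable cases ≈ PN × (exposed cases) = 0.57576 × 2753 ≈ 1585.05.

about 1585 cases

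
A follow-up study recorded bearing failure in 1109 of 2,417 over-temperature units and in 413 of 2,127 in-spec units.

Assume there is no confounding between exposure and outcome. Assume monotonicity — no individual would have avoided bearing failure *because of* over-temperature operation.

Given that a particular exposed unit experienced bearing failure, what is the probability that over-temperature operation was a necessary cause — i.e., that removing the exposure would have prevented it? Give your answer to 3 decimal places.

p₁ = P(outcome | exposed) = 1109/2417 = 0.45883
p₀ = P(outcome | unexposed) = 413/2127 = 0.19417
Under exogeneity and monotonicity, PN = (p₁ − p₀) / p₁.
PN = (0.45883 − 0.19417) / 0.45883 = 0.26466 / 0.45883 ≈ 0.5768

PN ≈ 0.577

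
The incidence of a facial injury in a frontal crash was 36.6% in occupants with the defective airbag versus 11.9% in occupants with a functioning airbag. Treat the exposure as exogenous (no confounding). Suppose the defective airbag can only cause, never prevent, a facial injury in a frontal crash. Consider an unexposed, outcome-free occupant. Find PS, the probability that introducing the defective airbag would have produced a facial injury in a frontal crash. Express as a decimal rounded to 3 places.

p₁ = 0.366, p₀ = 0.119.
Under exogeneity and monotonicity, PS = (p₁ − p₀) / (1 − p₀).
PS = (0.366 − 0.119) / (1 − 0.119) = 0.247 / 0.881 ≈ 0.2804

PS ≈ 0.280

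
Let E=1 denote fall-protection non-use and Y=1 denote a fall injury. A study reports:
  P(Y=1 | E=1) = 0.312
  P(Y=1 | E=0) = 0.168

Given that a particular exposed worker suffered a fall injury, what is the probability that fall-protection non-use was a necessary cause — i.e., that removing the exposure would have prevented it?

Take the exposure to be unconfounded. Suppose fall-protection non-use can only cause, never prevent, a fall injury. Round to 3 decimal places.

PN ≈ 0.462

Let p₁ = 0.312, p₀ = 0.168.
Under exogeneity and monotonicity, PN = (p₁ − p₀) / p₁.
PN = (0.312 − 0.168) / 0.312 = 0.144 / 0.312 ≈ 0.4615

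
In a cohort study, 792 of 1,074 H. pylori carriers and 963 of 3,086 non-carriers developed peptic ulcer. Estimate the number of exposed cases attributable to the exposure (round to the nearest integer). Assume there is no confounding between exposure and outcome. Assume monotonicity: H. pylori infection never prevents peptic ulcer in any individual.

about 457 cases

p₁ = P(outcome | exposed) = 792/1074 = 0.73743
p₀ = P(outcome | unexposed) = 963/3086 = 0.31205
PN = (p₁ − p₀)/p₁ = (0.73743 − 0.31205) / 0.73743 ≈ 0.57684.
Attributable cases ≈ PN × (exposed cases) = 0.57684 × 792 ≈ 456.85.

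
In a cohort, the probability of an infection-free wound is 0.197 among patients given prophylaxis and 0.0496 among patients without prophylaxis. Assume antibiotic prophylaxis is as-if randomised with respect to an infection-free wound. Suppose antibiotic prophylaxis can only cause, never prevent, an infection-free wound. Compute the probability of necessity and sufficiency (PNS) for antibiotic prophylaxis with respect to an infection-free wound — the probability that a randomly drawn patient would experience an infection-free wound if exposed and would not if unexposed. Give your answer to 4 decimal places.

PNS ≈ 0.1474

Let p₁ = 0.197, p₀ = 0.0496.
Under exogeneity and monotonicity, PNS = p₁ − p₀.
PNS = 0.197 − 0.0496 = 0.1474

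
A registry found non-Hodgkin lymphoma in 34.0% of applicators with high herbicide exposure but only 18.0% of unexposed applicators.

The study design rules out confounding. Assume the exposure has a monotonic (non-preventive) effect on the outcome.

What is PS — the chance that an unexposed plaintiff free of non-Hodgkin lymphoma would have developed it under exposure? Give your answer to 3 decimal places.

PS ≈ 0.195

p₁ = 0.34, p₀ = 0.18.
Under exogeneity and monotonicity, PS = (p₁ − p₀) / (1 − p₀).
PS = (0.34 − 0.18) / (1 − 0.18) = 0.16 / 0.82 ≈ 0.1951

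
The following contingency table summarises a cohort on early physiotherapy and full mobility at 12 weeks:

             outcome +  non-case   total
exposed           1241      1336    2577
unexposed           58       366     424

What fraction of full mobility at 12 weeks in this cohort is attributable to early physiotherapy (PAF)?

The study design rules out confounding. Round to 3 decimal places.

p₁ = P(outcome | exposed) = 1241/2577 = 0.48157
p₀ = P(outcome | unexposed) = 58/424 = 0.13679
Exposure prevalence π = 2577/3001 = 0.85871; overall risk P(Y=1) = 0.43286.
Under exogeneity, PAF = [P(Y=1) − p₀]/P(Y=1).
PAF = (0.43286 − 0.13679) / 0.43286 ≈ 0.6840

PAF ≈ 0.684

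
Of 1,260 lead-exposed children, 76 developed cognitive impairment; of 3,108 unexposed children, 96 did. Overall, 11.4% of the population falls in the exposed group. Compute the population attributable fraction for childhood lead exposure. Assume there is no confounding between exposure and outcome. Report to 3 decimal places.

PAF ≈ 0.098

p₁ = P(outcome | exposed) = 76/1260 = 0.060317
p₀ = P(outcome | unexposed) = 96/3108 = 0.030888
Overall risk P(Y=1) = π·p₁ + (1−π)·p₀ = 0.114×0.060317 + 0.886×0.030888 = 0.034243.
Under exogeneity, PAF = [P(Y=1) − p₀] / P(Y=1).
PAF = (0.034243 − 0.030888) / 0.034243 ≈ 0.0980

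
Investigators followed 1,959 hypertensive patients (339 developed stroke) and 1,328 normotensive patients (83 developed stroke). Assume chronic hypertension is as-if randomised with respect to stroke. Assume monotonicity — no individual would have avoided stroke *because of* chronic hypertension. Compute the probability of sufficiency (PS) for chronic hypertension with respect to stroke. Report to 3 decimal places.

p₁ = P(outcome | exposed) = 339/1959 = 0.17305
p₀ = P(outcome | unexposed) = 83/1328 = 0.0625
Under exogeneity and monotonicity, PS = (p₁ − p₀) / (1 − p₀).
PS = (0.17305 − 0.0625) / (1 − 0.0625) = 0.11055 / 0.9375 ≈ 0.1179

PS ≈ 0.118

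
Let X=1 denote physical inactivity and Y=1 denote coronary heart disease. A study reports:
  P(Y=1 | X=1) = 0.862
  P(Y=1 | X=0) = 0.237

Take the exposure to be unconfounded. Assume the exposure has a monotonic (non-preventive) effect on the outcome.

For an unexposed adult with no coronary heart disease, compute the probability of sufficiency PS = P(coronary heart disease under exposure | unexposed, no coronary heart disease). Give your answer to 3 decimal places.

Let p₁ = 0.862, p₀ = 0.237.
Under exogeneity and monotonicity, PS = (p₁ − p₀) / (1 − p₀).
PS = (0.862 − 0.237) / (1 − 0.237) = 0.625 / 0.763 ≈ 0.8191

PS ≈ 0.819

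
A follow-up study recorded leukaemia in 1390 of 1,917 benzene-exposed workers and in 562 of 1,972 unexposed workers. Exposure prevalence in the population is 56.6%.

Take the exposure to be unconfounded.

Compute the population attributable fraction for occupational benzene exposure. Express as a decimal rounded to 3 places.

PAF ≈ 0.466

p₁ = P(outcome | exposed) = 1390/1917 = 0.72509
p₀ = P(outcome | unexposed) = 562/1972 = 0.28499
Overall risk P(Y=1) = π·p₁ + (1−π)·p₀ = 0.566×0.72509 + 0.434×0.28499 = 0.53409.
Under exogeneity, PAF = [P(Y=1) − p₀] / P(Y=1).
PAF = (0.53409 − 0.28499) / 0.53409 ≈ 0.4664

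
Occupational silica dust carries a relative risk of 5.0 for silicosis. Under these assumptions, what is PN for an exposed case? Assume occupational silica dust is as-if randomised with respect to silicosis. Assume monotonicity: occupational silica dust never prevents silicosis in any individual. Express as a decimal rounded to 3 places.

Under exogeneity and monotonicity, PN = (RR − 1) / RR = 1 − 1/RR.
PN = (5.0 − 1) / 5.0 = 4 / 5.0 ≈ 0.8000

PN ≈ 0.800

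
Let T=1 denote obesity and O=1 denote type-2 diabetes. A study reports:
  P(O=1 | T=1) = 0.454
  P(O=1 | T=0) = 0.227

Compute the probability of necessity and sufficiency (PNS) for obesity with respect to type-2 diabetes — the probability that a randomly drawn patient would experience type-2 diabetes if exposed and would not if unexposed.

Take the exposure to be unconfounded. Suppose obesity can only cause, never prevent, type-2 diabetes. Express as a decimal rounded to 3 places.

PNS ≈ 0.227

Let p₁ = 0.454, p₀ = 0.227.
Under exogeneity and monotonicity, PNS = p₁ − p₀.
PNS = 0.454 − 0.227 = 0.227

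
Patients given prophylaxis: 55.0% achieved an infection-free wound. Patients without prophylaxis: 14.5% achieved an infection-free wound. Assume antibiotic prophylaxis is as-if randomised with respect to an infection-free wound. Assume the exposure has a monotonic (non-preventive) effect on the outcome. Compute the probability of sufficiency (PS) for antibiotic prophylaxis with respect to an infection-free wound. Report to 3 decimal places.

PS ≈ 0.474

p₁ = 0.55, p₀ = 0.145.
Under exogeneity and monotonicity, PS = (p₁ − p₀) / (1 − p₀).
PS = (0.55 − 0.145) / (1 − 0.145) = 0.405 / 0.855 ≈ 0.4737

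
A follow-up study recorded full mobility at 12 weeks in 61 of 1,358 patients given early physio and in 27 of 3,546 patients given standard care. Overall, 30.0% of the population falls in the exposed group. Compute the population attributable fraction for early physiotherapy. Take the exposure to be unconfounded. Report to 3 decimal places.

p₁ = P(outcome | exposed) = 61/1358 = 0.044919
p₀ = P(outcome | unexposed) = 27/3546 = 0.0076142
Overall risk P(Y=1) = π·p₁ + (1−π)·p₀ = 0.3×0.044919 + 0.7×0.0076142 = 0.018806.
Under exogeneity, PAF = [P(Y=1) − p₀] / P(Y=1).
PAF = (0.018806 − 0.0076142) / 0.018806 ≈ 0.5951

PAF ≈ 0.595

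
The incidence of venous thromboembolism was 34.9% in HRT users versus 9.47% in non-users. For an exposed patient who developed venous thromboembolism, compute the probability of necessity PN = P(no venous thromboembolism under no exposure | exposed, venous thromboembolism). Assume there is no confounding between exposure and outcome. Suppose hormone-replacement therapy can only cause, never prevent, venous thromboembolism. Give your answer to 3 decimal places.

p₁ = 0.349, p₀ = 0.0947.
Under exogeneity and monotonicity, PN = (p₁ − p₀) / p₁.
PN = (0.349 − 0.0947) / 0.349 = 0.2543 / 0.349 ≈ 0.7287

PN ≈ 0.729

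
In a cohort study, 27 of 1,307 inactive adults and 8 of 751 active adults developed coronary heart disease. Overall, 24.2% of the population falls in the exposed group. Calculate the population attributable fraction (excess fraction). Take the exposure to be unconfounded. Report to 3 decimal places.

PAF ≈ 0.185

p₁ = P(outcome | exposed) = 27/1307 = 0.020658
p₀ = P(outcome | unexposed) = 8/751 = 0.010652
Overall risk P(Y=1) = π·p₁ + (1−π)·p₀ = 0.242×0.020658 + 0.758×0.010652 = 0.013074.
Under exogeneity, PAF = [P(Y=1) − p₀] / P(Y=1).
PAF = (0.013074 − 0.010652) / 0.013074 ≈ 0.1852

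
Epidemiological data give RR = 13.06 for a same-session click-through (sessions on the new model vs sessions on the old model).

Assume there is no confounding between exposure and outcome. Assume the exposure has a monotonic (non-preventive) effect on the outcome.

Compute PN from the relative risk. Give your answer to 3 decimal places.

Under exogeneity and monotonicity, PN = (RR − 1) / RR = 1 − 1/RR.
PN = (13.06 − 1) / 13.06 = 12.06 / 13.06 ≈ 0.9234

PN ≈ 0.923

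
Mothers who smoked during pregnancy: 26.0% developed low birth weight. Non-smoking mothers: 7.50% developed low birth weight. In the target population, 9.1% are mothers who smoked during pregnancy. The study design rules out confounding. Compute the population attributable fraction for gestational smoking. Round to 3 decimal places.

p₁ = 0.26, p₀ = 0.075.
Overall risk P(Y=1) = π·p₁ + (1−π)·p₀ = 0.091×0.26 + 0.909×0.075 = 0.091835.
Under exogeneity, PAF = [P(Y=1) − p₀] / P(Y=1).
PAF = (0.091835 − 0.075) / 0.091835 ≈ 0.1833

PAF ≈ 0.183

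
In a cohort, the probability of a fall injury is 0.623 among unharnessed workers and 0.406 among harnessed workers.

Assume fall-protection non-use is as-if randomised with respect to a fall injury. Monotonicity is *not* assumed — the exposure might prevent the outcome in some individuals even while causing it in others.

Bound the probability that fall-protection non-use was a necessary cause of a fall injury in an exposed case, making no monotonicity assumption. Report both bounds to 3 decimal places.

0.348 ≤ PN ≤ 0.953

Let p₁ = 0.623, p₀ = 0.406.
Under exogeneity alone the bounds on PN are max{0,(p₁−p₀)/p₁} ≤ PN ≤ min{1,(1−p₀)/p₁}.
  lower = (p₁ − p₀)/p₁ = 0.217 / 0.623 ≈ 0.3483
  upper = min{1, (1 − p₀)/p₁} = 0.594 / 0.623 ≈ 0.9535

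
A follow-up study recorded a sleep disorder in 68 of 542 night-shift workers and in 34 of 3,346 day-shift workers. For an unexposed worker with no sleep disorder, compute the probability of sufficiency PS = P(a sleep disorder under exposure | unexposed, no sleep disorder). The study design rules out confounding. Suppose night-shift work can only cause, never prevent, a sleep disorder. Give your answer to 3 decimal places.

p₁ = P(outcome | exposed) = 68/542 = 0.12546
p₀ = P(outcome | unexposed) = 34/3346 = 0.010161
Under exogeneity and monotonicity, PS = (p₁ − p₀) / (1 − p₀).
PS = (0.12546 − 0.010161) / (1 − 0.010161) = 0.1153 / 0.98984 ≈ 0.1165

PS ≈ 0.116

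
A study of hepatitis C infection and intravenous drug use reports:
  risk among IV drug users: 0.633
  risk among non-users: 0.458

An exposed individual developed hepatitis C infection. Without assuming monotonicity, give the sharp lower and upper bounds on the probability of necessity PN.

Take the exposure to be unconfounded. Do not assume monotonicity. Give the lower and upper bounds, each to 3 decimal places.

0.276 ≤ PN ≤ 0.856

Let p₁ = 0.633, p₀ = 0.458.
Under exogeneity alone the bounds on PN are max{0,(p₁−p₀)/p₁} ≤ PN ≤ min{1,(1−p₀)/p₁}.
  lower = (p₁ − p₀)/p₁ = 0.175 / 0.633 ≈ 0.2765
  upper = min{1, (1 − p₀)/p₁} = 0.542 / 0.633 ≈ 0.8562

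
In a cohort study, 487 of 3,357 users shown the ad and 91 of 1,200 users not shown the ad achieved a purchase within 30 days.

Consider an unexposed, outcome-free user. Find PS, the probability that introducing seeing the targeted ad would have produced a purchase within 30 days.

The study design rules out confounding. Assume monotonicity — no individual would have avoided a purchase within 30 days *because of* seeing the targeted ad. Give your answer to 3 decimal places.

p₁ = P(outcome | exposed) = 487/3357 = 0.14507
p₀ = P(outcome | unexposed) = 91/1200 = 0.075833
Under exogeneity and monotonicity, PS = (p₁ − p₀) / (1 − p₀).
PS = (0.14507 − 0.075833) / (1 − 0.075833) = 0.069237 / 0.92417 ≈ 0.0749

PS ≈ 0.075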